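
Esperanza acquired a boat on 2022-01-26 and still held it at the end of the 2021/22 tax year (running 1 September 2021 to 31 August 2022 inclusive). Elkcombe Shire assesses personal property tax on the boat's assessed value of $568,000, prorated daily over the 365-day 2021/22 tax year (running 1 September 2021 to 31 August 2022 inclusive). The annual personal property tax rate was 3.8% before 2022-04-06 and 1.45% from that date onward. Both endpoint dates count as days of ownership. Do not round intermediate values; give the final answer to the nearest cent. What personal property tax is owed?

2022-01-26 to 2022-04-05: 70 days at 3.8% → $568,000 × 3.8% × 70/365 = $4,139.3973
2022-04-06 to 2022-08-31: 148 days at 1.45% → $568,000 × 1.45% × 148/365 = $3,339.5288
Total = $7,478.9260

$7,478.93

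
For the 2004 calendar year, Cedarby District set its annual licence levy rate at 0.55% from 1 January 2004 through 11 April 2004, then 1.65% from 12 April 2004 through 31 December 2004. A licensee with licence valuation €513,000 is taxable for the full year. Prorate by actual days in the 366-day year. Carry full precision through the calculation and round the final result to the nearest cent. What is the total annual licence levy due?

1 January – 11 April 2004: 102 days at 0.55% → €513,000 × 0.55% × 102/366 = €786.3197
12 April – 31 December 2004: 264 days at 1.65% → €513,000 × 1.65% × 264/366 = €6,105.5410
Total = €6,891.8607

€6,891.86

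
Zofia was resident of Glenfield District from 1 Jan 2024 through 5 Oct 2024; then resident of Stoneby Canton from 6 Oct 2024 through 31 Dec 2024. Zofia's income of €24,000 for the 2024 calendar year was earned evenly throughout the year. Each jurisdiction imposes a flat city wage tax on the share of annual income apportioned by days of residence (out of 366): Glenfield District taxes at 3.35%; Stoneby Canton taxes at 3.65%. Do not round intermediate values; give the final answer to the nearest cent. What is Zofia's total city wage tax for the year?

Glenfield District, 1 Jan – 5 Oct 2024: 279 days → €24,000 × 3.35% × 279/366 = €612.8852
Stoneby Canton, 6 Oct – 31 Dec 2024: 87 days → €24,000 × 3.65% × 87/366 = €208.2295
Total = €821.1148

€821.11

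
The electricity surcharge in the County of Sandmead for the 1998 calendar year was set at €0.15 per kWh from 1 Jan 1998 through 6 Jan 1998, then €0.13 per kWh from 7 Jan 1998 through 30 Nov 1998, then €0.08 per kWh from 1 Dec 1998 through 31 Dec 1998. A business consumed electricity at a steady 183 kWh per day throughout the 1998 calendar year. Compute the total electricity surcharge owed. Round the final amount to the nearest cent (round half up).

€8,421.66

1 Jan – 6 Jan 1998: 6 days × 183 kWh/day = 1,098 kWh at €0.15/kWh → €164.70
7 Jan – 30 Nov 1998: 328 days × 183 kWh/day = 60,024 kWh at €0.13/kWh → €7,803.12
1 Dec – 31 Dec 1998: 31 days × 183 kWh/day = 5,673 kWh at €0.08/kWh → €453.84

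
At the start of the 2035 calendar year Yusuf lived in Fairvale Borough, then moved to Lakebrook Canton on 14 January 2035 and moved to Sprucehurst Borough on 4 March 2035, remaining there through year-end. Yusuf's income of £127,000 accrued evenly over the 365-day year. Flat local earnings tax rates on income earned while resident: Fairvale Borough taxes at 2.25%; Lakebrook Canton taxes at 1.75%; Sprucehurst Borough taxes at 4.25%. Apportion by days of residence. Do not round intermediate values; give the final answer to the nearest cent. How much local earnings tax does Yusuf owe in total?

Fairvale Borough, 1 January – 13 January 2035: 13 days → £127,000 × 2.25% × 13/365 = £101.7740
Lakebrook Canton, 14 January – 3 March 2035: 49 days → £127,000 × 1.75% × 49/365 = £298.3630
Sprucehurst Borough, 4 March – 31 December 2035: 303 days → £127,000 × 4.25% × 303/365 = £4,480.6644
Total = £4,880.8014

£4,880.80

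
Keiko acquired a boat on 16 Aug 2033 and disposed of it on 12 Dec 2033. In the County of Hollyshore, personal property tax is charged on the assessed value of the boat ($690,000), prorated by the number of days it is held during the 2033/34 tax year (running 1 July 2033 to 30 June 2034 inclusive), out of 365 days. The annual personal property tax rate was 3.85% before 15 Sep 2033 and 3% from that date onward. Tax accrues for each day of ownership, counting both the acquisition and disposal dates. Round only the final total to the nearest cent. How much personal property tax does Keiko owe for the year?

16 Aug – 14 Sep 2033: 30 days at 3.85% → $690,000 × 3.85% × 30/365 = $2,183.4247
15 Sep – 12 Dec 2033: 89 days at 3% → $690,000 × 3% × 89/365 = $5,047.3973
Total = $7,230.8219

$7,230.82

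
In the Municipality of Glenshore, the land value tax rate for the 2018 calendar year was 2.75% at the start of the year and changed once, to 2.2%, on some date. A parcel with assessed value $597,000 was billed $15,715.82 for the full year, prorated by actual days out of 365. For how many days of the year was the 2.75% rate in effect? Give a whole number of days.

Let d = days at the first rate; then 365 − d days at the second rate.
$597,000 × [2.75%·d + 2.2%·(365−d)] / 365 = $15,715.82
Solving gives d = 287, so the new rate took effect on 15 Oct 2018.

287 days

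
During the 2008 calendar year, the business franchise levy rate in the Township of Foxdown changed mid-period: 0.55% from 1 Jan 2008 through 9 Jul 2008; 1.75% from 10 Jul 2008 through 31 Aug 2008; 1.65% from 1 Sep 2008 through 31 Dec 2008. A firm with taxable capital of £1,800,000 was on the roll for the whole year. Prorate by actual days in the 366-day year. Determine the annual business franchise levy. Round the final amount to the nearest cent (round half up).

£19,627.87

1 Jan – 9 Jul 2008: 191 days at 0.55% → £1,800,000 × 0.55% × 191/366 = £5,166.3934
10 Jul – 31 Aug 2008: 53 days at 1.75% → £1,800,000 × 1.75% × 53/366 = £4,561.4754
1 Sep – 31 Dec 2008: 122 days at 1.65% → £1,800,000 × 1.65% × 122/366 = £9,900.0000
Total = £19,627.8689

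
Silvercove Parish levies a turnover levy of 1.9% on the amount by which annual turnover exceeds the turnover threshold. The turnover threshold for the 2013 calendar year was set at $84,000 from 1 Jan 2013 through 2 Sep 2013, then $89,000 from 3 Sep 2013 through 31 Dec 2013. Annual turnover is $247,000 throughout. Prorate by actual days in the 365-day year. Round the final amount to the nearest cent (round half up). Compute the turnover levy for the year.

1 Jan – 2 Sep 2013: 245 days, exemption $84,000 → ($247,000 − $84,000) × 1.9% × 245/365 = $2,078.8082
3 Sep – 31 Dec 2013: 120 days, exemption $89,000 → ($247,000 − $89,000) × 1.9% × 120/365 = $986.9589
Total = $3,065.7671

$3,065.77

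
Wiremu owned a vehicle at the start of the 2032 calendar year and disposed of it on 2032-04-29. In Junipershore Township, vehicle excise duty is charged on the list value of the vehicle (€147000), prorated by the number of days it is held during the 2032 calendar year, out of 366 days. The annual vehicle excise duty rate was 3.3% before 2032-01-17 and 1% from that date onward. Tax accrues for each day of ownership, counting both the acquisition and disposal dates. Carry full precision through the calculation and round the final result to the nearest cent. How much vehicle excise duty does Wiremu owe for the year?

€629.77

2032-01-01 to 2032-01-16: 16 days at 3.3% → €147000 × 3.3% × 16/366 = €212.0656
2032-01-17 to 2032-04-29: 104 days at 1% → €147000 × 1% × 104/366 = €417.7049
Total = €629.7705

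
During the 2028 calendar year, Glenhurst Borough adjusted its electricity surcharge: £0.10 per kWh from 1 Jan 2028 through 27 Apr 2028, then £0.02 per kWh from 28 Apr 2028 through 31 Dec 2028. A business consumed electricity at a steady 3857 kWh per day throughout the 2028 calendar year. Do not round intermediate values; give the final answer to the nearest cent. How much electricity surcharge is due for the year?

1 Jan – 27 Apr 2028: 118 days × 3857 kWh/day = 455,126 kWh at £0.10/kWh → £45512.60
28 Apr – 31 Dec 2028: 248 days × 3857 kWh/day = 956,536 kWh at £0.02/kWh → £19130.72

£64643.32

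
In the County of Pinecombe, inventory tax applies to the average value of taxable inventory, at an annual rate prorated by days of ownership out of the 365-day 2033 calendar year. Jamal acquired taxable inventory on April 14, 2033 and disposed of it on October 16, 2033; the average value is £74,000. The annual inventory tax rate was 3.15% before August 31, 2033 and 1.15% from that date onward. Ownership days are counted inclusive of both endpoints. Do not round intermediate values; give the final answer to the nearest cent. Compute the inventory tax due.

£997.28

April 14 – August 30, 2033: 139 days at 3.15% → £74,000 × 3.15% × 139/365 = £887.6959
August 31 – October 16, 2033: 47 days at 1.15% → £74,000 × 1.15% × 47/365 = £109.5808
Total = £997.2767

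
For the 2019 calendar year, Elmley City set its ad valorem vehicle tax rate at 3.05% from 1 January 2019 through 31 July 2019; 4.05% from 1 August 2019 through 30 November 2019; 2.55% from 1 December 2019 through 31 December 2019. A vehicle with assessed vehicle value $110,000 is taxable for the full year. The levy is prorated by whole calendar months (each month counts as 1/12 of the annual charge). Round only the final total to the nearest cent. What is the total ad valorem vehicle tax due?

$3,675.83

1 January – 31 July 2019: 7 months at 3.05% → $110,000 × 3.05% × 7/12 = $1,957.0833
1 August – 30 November 2019: 4 months at 4.05% → $110,000 × 4.05% × 4/12 = $1,485.0000
1 December – 31 December 2019: 1 month at 2.55% → $110,000 × 2.55% × 1/12 = $233.7500
Total = $3,675.8333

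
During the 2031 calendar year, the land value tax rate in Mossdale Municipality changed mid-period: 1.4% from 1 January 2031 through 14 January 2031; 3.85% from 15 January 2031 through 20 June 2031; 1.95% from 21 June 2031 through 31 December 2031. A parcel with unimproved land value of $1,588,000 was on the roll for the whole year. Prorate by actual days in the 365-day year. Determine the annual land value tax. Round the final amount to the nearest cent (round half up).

1 January – 14 January 2031: 14 days at 1.4% → $1,588,000 × 1.4% × 14/365 = $852.7342
15 January – 20 June 2031: 157 days at 3.85% → $1,588,000 × 3.85% × 157/365 = $26,297.7151
21 June – 31 December 2031: 194 days at 1.95% → $1,588,000 × 1.95% × 194/365 = $16,458.6411
Total = $43,609.0904

$43,609.09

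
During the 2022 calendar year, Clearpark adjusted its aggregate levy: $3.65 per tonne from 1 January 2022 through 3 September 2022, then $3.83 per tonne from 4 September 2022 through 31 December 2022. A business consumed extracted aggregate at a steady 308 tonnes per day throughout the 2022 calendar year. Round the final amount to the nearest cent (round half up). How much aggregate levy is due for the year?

$416,930.36

1 January – 3 September 2022: 246 days × 308 tonnes/day = 75,768 tonnes at $3.65/tonne → $276,553.20
4 September – 31 December 2022: 119 days × 308 tonnes/day = 36,652 tonnes at $3.83/tonne → $140,377.16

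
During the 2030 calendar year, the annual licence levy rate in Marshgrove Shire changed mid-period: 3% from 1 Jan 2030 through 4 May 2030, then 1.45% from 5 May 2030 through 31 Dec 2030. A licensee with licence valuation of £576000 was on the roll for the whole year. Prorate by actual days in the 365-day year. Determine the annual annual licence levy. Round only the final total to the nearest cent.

£11385.07

1 Jan – 4 May 2030: 124 days at 3% → £576000 × 3% × 124/365 = £5870.4658
5 May – 31 Dec 2030: 241 days at 1.45% → £576000 × 1.45% × 241/365 = £5514.6082
Total = £11385.0740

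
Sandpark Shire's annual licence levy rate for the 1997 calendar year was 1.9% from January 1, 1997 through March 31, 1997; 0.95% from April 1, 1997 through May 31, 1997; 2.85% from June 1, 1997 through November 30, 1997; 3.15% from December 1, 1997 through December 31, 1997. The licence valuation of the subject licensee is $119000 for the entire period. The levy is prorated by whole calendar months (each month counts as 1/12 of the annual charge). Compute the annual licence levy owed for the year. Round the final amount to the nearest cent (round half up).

January 1 – March 31, 1997: 3 months at 1.9% → $119000 × 1.9% × 3/12 = $565.2500
April 1 – May 31, 1997: 2 months at 0.95% → $119000 × 0.95% × 2/12 = $188.4167
June 1 – November 30, 1997: 6 months at 2.85% → $119000 × 2.85% × 6/12 = $1695.7500
December 1 – December 31, 1997: 1 month at 3.15% → $119000 × 3.15% × 1/12 = $312.3750
Total = $2761.7917

$2761.79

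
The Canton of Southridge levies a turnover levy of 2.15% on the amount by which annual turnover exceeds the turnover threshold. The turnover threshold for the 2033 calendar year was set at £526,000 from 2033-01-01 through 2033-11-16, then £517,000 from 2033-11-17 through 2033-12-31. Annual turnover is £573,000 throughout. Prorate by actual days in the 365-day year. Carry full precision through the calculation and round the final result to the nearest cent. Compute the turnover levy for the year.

£1,034.36

2033-01-01 to 2033-11-16: 320 days, exemption £526,000 → (£573,000 − £526,000) × 2.15% × 320/365 = £885.9178
2033-11-17 to 2033-12-31: 45 days, exemption £517,000 → (£573,000 − £517,000) × 2.15% × 45/365 = £148.4384
Total = £1,034.3562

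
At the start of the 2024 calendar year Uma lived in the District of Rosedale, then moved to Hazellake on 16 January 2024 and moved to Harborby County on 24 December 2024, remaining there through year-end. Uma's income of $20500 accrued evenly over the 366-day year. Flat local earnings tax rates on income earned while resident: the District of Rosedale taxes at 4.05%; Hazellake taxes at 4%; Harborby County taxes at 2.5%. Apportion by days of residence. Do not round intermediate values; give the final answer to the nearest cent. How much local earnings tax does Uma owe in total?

The District of Rosedale, 1 January – 15 January 2024: 15 days → $20500 × 4.05% × 15/366 = $34.0266
Hazellake, 16 January – 23 December 2024: 343 days → $20500 × 4% × 343/366 = $768.4699
Harborby County, 24 December – 31 December 2024: 8 days → $20500 × 2.5% × 8/366 = $11.2022
Total = $813.6988

$813.70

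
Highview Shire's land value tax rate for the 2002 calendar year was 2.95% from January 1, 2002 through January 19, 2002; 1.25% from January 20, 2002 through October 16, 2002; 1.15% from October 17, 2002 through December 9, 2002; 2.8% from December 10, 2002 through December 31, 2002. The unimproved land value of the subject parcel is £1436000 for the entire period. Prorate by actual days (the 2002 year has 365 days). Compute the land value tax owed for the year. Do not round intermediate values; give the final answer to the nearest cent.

£20349.89

January 1 – January 19, 2002: 19 days at 2.95% → £1436000 × 2.95% × 19/365 = £2205.1452
January 20 – October 16, 2002: 270 days at 1.25% → £1436000 × 1.25% × 270/365 = £13278.0822
October 17 – December 9, 2002: 54 days at 1.15% → £1436000 × 1.15% × 54/365 = £2443.1671
December 10 – December 31, 2002: 22 days at 2.8% → £1436000 × 2.8% × 22/365 = £2423.4959
Total = £20349.8904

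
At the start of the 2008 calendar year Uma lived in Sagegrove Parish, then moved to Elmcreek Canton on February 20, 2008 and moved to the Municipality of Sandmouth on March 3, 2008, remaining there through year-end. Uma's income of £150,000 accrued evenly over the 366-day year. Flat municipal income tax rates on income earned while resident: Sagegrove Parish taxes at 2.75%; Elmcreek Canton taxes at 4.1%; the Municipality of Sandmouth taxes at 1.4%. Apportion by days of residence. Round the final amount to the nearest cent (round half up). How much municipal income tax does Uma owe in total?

Sagegrove Parish, January 1 – February 19, 2008: 50 days → £150,000 × 2.75% × 50/366 = £563.5246
Elmcreek Canton, February 20 – March 2, 2008: 12 days → £150,000 × 4.1% × 12/366 = £201.6393
The Municipality of Sandmouth, March 3 – December 31, 2008: 304 days → £150,000 × 1.4% × 304/366 = £1,744.2623
Total = £2,509.4262

£2,509.43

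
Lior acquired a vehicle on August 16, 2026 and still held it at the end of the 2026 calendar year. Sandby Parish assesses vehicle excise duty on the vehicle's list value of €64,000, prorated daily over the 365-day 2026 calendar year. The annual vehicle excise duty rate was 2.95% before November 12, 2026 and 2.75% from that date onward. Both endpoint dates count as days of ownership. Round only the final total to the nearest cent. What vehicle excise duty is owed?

August 16 – November 11, 2026: 88 days at 2.95% → €64,000 × 2.95% × 88/365 = €455.1890
November 12 – December 31, 2026: 50 days at 2.75% → €64,000 × 2.75% × 50/365 = €241.0959
Total = €696.2849

€696.28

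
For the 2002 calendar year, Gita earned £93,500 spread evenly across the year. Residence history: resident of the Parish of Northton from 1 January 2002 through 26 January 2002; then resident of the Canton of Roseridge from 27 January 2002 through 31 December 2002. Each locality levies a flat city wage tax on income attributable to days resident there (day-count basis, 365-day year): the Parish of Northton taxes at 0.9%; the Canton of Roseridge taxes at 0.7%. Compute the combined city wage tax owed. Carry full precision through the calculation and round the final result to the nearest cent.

£667.82

The Parish of Northton, 1 January – 26 January 2002: 26 days → £93,500 × 0.9% × 26/365 = £59.9425
The Canton of Roseridge, 27 January – 31 December 2002: 339 days → £93,500 × 0.7% × 339/365 = £607.8781
Total = £667.8205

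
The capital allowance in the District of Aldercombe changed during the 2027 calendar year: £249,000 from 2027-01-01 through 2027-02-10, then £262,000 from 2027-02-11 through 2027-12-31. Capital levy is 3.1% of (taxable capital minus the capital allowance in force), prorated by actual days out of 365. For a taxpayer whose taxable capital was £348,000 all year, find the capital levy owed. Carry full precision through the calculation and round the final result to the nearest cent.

2027-01-01 to 2027-02-10: 41 days, exemption £249,000 → (£348,000 − £249,000) × 3.1% × 41/365 = £344.7370
2027-02-11 to 2027-12-31: 324 days, exemption £262,000 → (£348,000 − £262,000) × 3.1% × 324/365 = £2,366.5315
Total = £2,711.2685

£2,711.27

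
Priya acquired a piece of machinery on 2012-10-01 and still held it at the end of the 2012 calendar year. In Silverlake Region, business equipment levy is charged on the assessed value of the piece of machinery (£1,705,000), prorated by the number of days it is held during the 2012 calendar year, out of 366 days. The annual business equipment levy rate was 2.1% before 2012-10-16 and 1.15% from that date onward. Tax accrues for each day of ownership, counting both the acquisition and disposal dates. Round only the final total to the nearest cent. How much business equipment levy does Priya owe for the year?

2012-10-01 to 2012-10-15: 15 days at 2.1% → £1,705,000 × 2.1% × 15/366 = £1,467.4180
2012-10-16 to 2012-12-31: 77 days at 1.15% → £1,705,000 × 1.15% × 77/366 = £4,125.0751
Total = £5,592.4932

£5,592.49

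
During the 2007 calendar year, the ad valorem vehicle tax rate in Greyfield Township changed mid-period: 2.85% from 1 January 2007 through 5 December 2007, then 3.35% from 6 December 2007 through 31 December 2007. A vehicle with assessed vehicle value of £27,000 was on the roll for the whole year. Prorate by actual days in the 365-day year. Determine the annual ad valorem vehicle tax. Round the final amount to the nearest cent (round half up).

1 January – 5 December 2007: 339 days at 2.85% → £27,000 × 2.85% × 339/365 = £714.6863
6 December – 31 December 2007: 26 days at 3.35% → £27,000 × 3.35% × 26/365 = £64.4301
Total = £779.1164

£779.12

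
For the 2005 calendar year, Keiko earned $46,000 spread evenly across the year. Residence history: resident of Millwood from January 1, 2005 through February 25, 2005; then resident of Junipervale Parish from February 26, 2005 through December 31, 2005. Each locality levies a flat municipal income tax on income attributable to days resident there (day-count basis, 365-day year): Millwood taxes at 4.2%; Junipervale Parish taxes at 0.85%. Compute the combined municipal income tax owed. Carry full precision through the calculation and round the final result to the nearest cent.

Millwood, January 1 – February 25, 2005: 56 days → $46,000 × 4.2% × 56/365 = $296.4164
Junipervale Parish, February 26 – December 31, 2005: 309 days → $46,000 × 0.85% × 309/365 = $331.0110
Total = $627.4274

$627.43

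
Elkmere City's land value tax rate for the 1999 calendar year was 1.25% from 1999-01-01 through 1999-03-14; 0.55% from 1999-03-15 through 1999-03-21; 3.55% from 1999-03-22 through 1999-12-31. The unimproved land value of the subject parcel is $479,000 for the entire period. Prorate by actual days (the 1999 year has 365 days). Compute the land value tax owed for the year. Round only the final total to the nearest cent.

1999-01-01 to 1999-03-14: 73 days at 1.25% → $479,000 × 1.25% × 73/365 = $1,197.5000
1999-03-15 to 1999-03-21: 7 days at 0.55% → $479,000 × 0.55% × 7/365 = $50.5247
1999-03-22 to 1999-12-31: 285 days at 3.55% → $479,000 × 3.55% × 285/365 = $13,277.4863
Total = $14,525.5110

$14,525.51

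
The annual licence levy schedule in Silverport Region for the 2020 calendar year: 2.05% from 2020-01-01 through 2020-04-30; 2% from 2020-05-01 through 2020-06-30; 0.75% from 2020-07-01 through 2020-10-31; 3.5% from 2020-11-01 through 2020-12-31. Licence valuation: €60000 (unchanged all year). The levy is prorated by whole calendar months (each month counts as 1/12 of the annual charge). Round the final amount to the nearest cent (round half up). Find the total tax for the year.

2020-01-01 to 2020-04-30: 4 months at 2.05% → €60000 × 2.05% × 4/12 = €410.0000
2020-05-01 to 2020-06-30: 2 months at 2% → €60000 × 2% × 2/12 = €200.0000
2020-07-01 to 2020-10-31: 4 months at 0.75% → €60000 × 0.75% × 4/12 = €150.0000
2020-11-01 to 2020-12-31: 2 months at 3.5% → €60000 × 3.5% × 2/12 = €350.0000
Total = €1110.0000

€1110.00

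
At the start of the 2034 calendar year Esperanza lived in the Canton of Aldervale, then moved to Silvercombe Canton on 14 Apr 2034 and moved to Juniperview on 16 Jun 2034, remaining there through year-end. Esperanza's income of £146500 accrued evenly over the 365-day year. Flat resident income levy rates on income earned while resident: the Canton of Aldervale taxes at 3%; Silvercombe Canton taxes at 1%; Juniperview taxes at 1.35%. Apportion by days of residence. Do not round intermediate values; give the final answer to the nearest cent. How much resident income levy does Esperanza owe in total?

The Canton of Aldervale, 1 Jan – 13 Apr 2034: 103 days → £146500 × 3% × 103/365 = £1240.2329
Silvercombe Canton, 14 Apr – 15 Jun 2034: 63 days → £146500 × 1% × 63/365 = £252.8630
Juniperview, 16 Jun – 31 Dec 2034: 199 days → £146500 × 1.35% × 199/365 = £1078.2801
Total = £2571.3760

£2571.38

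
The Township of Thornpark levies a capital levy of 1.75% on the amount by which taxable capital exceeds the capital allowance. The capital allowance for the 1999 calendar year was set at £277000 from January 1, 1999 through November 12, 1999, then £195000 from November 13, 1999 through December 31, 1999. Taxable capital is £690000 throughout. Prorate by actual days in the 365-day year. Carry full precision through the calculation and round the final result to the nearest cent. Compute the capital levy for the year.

January 1 – November 12, 1999: 316 days, exemption £277000 → (£690000 − £277000) × 1.75% × 316/365 = £6257.2329
November 13 – December 31, 1999: 49 days, exemption £195000 → (£690000 − £195000) × 1.75% × 49/365 = £1162.9110
Total = £7420.1438

£7420.14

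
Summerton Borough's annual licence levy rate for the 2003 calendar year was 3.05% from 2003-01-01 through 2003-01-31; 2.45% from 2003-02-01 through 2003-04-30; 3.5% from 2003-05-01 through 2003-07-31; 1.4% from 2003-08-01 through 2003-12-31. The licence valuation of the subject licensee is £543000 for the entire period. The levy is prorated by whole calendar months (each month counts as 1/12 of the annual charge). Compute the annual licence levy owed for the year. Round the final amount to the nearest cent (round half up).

£12624.75

2003-01-01 to 2003-01-31: 1 month at 3.05% → £543000 × 3.05% × 1/12 = £1380.1250
2003-02-01 to 2003-04-30: 3 months at 2.45% → £543000 × 2.45% × 3/12 = £3325.8750
2003-05-01 to 2003-07-31: 3 months at 3.5% → £543000 × 3.5% × 3/12 = £4751.2500
2003-08-01 to 2003-12-31: 5 months at 1.4% → £543000 × 1.4% × 5/12 = £3167.5000
Total = £12624.7500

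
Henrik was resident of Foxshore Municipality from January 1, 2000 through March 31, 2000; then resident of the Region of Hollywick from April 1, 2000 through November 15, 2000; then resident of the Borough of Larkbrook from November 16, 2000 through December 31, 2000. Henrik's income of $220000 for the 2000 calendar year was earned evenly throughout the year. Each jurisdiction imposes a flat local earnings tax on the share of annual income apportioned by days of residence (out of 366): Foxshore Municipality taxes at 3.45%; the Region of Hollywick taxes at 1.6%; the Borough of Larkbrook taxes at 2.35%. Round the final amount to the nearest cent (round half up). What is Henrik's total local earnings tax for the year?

Foxshore Municipality, January 1 – March 31, 2000: 91 days → $220000 × 3.45% × 91/366 = $1887.1311
The Region of Hollywick, April 1 – November 15, 2000: 229 days → $220000 × 1.6% × 229/366 = $2202.4044
The Borough of Larkbrook, November 16 – December 31, 2000: 46 days → $220000 × 2.35% × 46/366 = $649.7814
Total = $4739.3169

$4739.32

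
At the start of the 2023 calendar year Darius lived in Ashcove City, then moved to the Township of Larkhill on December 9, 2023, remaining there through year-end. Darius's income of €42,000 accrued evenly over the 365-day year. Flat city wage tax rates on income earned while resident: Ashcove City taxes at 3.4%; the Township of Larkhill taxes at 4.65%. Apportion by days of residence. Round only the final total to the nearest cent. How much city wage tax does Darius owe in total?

€1,461.08

Ashcove City, January 1 – December 8, 2023: 342 days → €42,000 × 3.4% × 342/365 = €1,338.0164
The Township of Larkhill, December 9 – December 31, 2023: 23 days → €42,000 × 4.65% × 23/365 = €123.0658
Total = €1,461.0822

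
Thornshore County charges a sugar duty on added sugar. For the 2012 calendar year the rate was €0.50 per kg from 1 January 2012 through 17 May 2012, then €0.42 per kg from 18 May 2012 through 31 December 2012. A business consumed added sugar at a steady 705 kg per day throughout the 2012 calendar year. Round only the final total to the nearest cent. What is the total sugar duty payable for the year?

€116,155.80

1 January – 17 May 2012: 138 days × 705 kg/day = 97,290 kg at €0.50/kg → €48,645.00
18 May – 31 December 2012: 228 days × 705 kg/day = 160,740 kg at €0.42/kg → €67,510.80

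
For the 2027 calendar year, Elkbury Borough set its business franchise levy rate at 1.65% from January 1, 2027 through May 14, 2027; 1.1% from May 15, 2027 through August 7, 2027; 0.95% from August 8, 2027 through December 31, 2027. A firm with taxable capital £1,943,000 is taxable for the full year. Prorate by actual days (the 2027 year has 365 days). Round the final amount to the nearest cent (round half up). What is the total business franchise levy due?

January 1 – May 14, 2027: 134 days at 1.65% → £1,943,000 × 1.65% × 134/365 = £11,769.7890
May 15 – August 7, 2027: 85 days at 1.1% → £1,943,000 × 1.1% × 85/365 = £4,977.2740
August 8 – December 31, 2027: 146 days at 0.95% → £1,943,000 × 0.95% × 146/365 = £7,383.4000
Total = £24,130.4630

£24,130.46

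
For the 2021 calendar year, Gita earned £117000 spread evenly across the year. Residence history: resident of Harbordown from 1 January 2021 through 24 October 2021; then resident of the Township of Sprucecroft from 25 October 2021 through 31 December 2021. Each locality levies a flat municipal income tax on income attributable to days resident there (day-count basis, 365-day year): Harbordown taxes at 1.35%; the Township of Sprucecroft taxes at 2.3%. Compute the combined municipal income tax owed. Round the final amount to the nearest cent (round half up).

£1786.57

Harbordown, 1 January – 24 October 2021: 297 days → £117000 × 1.35% × 297/365 = £1285.2370
The Township of Sprucecroft, 25 October – 31 December 2021: 68 days → £117000 × 2.3% × 68/365 = £501.3370
Total = £1786.5740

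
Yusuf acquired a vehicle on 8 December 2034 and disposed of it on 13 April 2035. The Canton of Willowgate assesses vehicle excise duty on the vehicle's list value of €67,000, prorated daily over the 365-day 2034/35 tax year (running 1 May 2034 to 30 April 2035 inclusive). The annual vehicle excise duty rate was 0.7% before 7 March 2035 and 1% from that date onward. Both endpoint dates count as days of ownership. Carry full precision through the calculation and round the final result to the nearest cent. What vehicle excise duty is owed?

€184.11

8 December 2034 – 6 March 2035: 89 days at 0.7% → €67,000 × 0.7% × 89/365 = €114.3589
7 March – 13 April 2035: 38 days at 1% → €67,000 × 1% × 38/365 = €69.7534
Total = €184.1123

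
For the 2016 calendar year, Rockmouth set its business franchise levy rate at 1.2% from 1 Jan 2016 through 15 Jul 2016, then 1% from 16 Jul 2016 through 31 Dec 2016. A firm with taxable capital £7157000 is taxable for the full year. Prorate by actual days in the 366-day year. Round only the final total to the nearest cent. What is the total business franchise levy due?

£79274.53

1 Jan – 15 Jul 2016: 197 days at 1.2% → £7157000 × 1.2% × 197/366 = £46227.1803
16 Jul – 31 Dec 2016: 169 days at 1% → £7157000 × 1% × 169/366 = £33047.3497
Total = £79274.5301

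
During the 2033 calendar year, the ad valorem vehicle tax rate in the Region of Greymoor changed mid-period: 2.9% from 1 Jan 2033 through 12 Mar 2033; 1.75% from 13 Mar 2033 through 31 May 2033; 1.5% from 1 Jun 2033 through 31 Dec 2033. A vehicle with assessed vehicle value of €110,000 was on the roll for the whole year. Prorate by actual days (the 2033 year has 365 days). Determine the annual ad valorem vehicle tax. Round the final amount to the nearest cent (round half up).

€2,009.84

1 Jan – 12 Mar 2033: 71 days at 2.9% → €110,000 × 2.9% × 71/365 = €620.5205
13 Mar – 31 May 2033: 80 days at 1.75% → €110,000 × 1.75% × 80/365 = €421.9178
1 Jun – 31 Dec 2033: 214 days at 1.5% → €110,000 × 1.5% × 214/365 = €967.3973
Total = €2,009.8356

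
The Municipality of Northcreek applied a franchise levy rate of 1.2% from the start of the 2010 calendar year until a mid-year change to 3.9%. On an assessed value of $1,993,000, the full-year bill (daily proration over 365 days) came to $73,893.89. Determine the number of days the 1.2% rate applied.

Let d = days at the first rate; then 365 − d days at the second rate.
$1,993,000 × [1.2%·d + 3.9%·(365−d)] / 365 = $73,893.89
Solving gives d = 26, so the new rate took effect on January 27, 2010.

26 days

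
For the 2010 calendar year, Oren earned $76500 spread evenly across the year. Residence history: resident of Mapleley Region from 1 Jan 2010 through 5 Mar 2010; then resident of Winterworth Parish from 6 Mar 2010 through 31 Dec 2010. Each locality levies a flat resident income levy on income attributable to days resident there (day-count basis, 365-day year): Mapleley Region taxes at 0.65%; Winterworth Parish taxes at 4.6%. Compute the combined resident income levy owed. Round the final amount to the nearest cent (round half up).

Mapleley Region, 1 Jan – 5 Mar 2010: 64 days → $76500 × 0.65% × 64/365 = $87.1890
Winterworth Parish, 6 Mar – 31 Dec 2010: 301 days → $76500 × 4.6% × 301/365 = $2901.9699
Total = $2989.1589

$2989.16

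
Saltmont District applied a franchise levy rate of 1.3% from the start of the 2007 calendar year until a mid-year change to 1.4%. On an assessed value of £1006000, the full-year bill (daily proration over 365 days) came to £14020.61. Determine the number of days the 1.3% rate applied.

23 days

Let d = days at the first rate; then 365 − d days at the second rate.
£1006000 × [1.3%·d + 1.4%·(365−d)] / 365 = £14020.61
Solving gives d = 23, so the new rate took effect on 24 Jan 2007.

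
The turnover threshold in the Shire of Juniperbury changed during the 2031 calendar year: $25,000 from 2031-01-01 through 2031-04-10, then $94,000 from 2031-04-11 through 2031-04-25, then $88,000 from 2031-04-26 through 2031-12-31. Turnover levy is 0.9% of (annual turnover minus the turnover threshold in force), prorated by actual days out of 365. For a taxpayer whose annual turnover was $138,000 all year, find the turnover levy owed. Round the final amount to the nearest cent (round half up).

2031-01-01 to 2031-04-10: 100 days, exemption $25,000 → ($138,000 − $25,000) × 0.9% × 100/365 = $278.6301
2031-04-11 to 2031-04-25: 15 days, exemption $94,000 → ($138,000 − $94,000) × 0.9% × 15/365 = $16.2740
2031-04-26 to 2031-12-31: 250 days, exemption $88,000 → ($138,000 − $88,000) × 0.9% × 250/365 = $308.2192
Total = $603.1233

$603.12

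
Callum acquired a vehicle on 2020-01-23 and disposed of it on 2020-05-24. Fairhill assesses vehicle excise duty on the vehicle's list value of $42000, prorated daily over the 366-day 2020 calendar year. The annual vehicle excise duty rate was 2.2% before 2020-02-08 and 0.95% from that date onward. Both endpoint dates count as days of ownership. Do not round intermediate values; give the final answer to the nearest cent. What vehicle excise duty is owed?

$157.04

2020-01-23 to 2020-02-07: 16 days at 2.2% → $42000 × 2.2% × 16/366 = $40.3934
2020-02-08 to 2020-05-24: 107 days at 0.95% → $42000 × 0.95% × 107/366 = $116.6475
Total = $157.0410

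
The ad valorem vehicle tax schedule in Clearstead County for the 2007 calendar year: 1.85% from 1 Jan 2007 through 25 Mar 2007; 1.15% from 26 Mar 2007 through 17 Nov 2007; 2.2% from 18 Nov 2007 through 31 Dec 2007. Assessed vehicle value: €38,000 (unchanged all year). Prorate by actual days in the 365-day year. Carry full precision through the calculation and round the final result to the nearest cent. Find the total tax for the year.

1 Jan – 25 Mar 2007: 84 days at 1.85% → €38,000 × 1.85% × 84/365 = €161.7863
26 Mar – 17 Nov 2007: 237 days at 1.15% → €38,000 × 1.15% × 237/365 = €283.7507
18 Nov – 31 Dec 2007: 44 days at 2.2% → €38,000 × 2.2% × 44/365 = €100.7781
Total = €546.3151

€546.32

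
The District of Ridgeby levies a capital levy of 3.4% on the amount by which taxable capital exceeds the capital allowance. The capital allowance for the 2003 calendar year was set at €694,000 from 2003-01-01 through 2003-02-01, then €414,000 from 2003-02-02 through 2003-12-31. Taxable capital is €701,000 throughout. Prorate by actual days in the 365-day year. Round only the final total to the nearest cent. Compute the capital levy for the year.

€8,923.37

2003-01-01 to 2003-02-01: 32 days, exemption €694,000 → (€701,000 − €694,000) × 3.4% × 32/365 = €20.8658
2003-02-02 to 2003-12-31: 333 days, exemption €414,000 → (€701,000 − €414,000) × 3.4% × 333/365 = €8,902.5041
Total = €8,923.3699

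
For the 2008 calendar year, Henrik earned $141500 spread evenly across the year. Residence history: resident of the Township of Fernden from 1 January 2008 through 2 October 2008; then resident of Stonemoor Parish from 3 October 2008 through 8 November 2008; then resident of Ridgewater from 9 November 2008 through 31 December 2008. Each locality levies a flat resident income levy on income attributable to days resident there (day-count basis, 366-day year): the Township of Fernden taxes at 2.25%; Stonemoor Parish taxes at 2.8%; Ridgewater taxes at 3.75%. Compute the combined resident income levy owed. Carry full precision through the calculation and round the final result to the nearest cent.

The Township of Fernden, 1 January – 2 October 2008: 276 days → $141500 × 2.25% × 276/366 = $2400.8607
Stonemoor Parish, 3 October – 8 November 2008: 37 days → $141500 × 2.8% × 37/366 = $400.5301
Ridgewater, 9 November – 31 December 2008: 53 days → $141500 × 3.75% × 53/366 = $768.3914
Total = $3569.7821

$3569.78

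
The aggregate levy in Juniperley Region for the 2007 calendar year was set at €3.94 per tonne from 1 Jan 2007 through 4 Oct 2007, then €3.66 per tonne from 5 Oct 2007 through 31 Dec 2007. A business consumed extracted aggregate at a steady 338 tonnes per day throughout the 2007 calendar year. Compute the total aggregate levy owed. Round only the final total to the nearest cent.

€477,749.48

1 Jan – 4 Oct 2007: 277 days × 338 tonnes/day = 93,626 tonnes at €3.94/tonne → €368,886.44
5 Oct – 31 Dec 2007: 88 days × 338 tonnes/day = 29,744 tonnes at €3.66/tonne → €108,863.04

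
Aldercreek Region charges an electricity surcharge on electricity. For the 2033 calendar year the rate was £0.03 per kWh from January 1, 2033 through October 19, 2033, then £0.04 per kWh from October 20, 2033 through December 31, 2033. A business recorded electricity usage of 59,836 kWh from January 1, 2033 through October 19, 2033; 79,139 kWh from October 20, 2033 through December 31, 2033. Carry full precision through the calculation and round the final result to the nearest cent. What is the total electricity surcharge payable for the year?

£4,960.64

January 1 – October 19, 2033: 59,836 kWh at £0.03/kWh → £1,795.08
October 20 – December 31, 2033: 79,139 kWh at £0.04/kWh → £3,165.56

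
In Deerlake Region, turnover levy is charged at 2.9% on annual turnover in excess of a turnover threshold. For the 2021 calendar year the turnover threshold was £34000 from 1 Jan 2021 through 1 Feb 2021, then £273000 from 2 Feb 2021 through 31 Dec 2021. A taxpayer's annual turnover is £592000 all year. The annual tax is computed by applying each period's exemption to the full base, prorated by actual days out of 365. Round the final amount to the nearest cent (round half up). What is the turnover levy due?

1 Jan – 1 Feb 2021: 32 days, exemption £34000 → (£592000 − £34000) × 2.9% × 32/365 = £1418.6959
2 Feb – 31 Dec 2021: 333 days, exemption £273000 → (£592000 − £273000) × 2.9% × 333/365 = £8439.9534
Total = £9858.6493

£9858.65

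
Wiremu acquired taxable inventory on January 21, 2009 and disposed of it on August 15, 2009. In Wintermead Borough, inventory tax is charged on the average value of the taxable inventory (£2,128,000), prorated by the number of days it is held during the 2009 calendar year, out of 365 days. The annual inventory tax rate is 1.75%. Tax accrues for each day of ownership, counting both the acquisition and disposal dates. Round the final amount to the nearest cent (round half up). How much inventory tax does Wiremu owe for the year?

£21,119.67

Days held (January 21 – August 15, 2009): 207 out of 365
Tax = £2,128,000 × 1.75% × 207/365 = £21,119.6712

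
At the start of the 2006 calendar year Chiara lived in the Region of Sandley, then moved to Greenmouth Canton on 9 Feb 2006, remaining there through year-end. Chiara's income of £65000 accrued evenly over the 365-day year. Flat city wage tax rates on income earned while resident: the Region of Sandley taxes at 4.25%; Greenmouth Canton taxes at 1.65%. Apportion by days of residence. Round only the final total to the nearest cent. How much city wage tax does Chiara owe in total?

£1253.08

The Region of Sandley, 1 Jan – 8 Feb 2006: 39 days → £65000 × 4.25% × 39/365 = £295.1712
Greenmouth Canton, 9 Feb – 31 Dec 2006: 326 days → £65000 × 1.65% × 326/365 = £957.9041
Total = £1253.0753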